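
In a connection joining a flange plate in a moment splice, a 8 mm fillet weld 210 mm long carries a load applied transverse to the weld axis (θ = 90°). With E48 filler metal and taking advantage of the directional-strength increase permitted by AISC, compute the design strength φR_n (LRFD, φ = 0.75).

φR_n ≈ 385 kN

E48XX → F_EXX = 480 MPa.
t_e = 0.707 × 8 = 5.656 mm; A_we = 5.656 × 210 = 1188 mm².
Directional factor: 1.0 + 0.5 sin^1.5(90°) = 1.5.
F_nw = 0.6 × 480 × 1.5 = 432 MPa.
φR_n = 0.75 × 432 × 1188 × 10⁻³ = 384.8 kN.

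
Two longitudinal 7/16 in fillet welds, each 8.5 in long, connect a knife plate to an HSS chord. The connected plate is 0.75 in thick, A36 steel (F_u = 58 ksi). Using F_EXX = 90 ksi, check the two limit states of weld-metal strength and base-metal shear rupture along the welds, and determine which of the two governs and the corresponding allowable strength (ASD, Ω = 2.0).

t_e = 0.707 × 0.4375 = 0.3093 in; L = 17 in.
Weld metal: R_n/Ω = (1/2.0) × 0.6 × 90 × 0.3093 × 17 = 142 kip.
Base metal (shear rupture): R_n/Ω = (1/2.0) × 0.6 × 58 × 0.75 × 17 = 221.8 kip.
Governing: weld metal.

R_n/Ω ≈ 142 kip (weld metal governs)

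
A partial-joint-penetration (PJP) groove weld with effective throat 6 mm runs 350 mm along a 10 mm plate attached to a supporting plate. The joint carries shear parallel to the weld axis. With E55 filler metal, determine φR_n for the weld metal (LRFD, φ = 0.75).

E55XX → F_EXX = 550 MPa.
Effective throat (given) t_e = 6 mm.
A_we = 6 × 350 = 2100 mm².
F_nw = 0.6 F_EXX = 330 MPa.
φR_n = 0.75 × 330 × 2100 × 10⁻³ = 519.8 kN.

φR_n ≈ 520 kN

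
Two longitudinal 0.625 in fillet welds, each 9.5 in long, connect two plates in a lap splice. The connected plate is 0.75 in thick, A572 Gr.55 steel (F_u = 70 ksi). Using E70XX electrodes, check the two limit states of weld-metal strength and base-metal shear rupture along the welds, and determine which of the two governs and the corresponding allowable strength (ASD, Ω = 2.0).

E70XX → F_EXX = 70 ksi.
t_e = 0.707 × 0.625 = 0.4419 in; L = 19 in.
Weld metal: R_n/Ω = (1/2.0) × 0.6 × 70 × 0.4419 × 19 = 176.3 kip.
Base metal (shear rupture): R_n/Ω = (1/2.0) × 0.6 × 70 × 0.75 × 19 = 299.2 kip.
Governing: weld metal.

R_n/Ω ≈ 176 kip (weld metal governs)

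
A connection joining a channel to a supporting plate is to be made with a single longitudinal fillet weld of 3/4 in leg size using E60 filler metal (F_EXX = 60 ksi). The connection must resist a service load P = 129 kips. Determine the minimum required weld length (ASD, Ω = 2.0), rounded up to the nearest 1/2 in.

L = 14 in

Throat t_e = 0.707 × 0.75 = 0.5302 in.
r_n/Ω = (0.6 × 60 × 0.5302) / 2.0 = 9.544 kip/in.
L_req = P / (r_n/Ω) = 129 / 9.544 = 13.52 in total.
Round up → use L = 14 in.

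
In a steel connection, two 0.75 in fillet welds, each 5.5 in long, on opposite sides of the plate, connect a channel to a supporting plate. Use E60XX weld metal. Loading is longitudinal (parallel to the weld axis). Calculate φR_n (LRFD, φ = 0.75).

E60XX → F_EXX = 60 ksi.
Effective throat t_e = 0.707 × 0.75 = 0.5302 in.
Total length L = 11 in; A_we = 0.5302 × 11 = 5.833 in².
F_nw = 0.6 F_EXX = 0.6 × 60 = 36 ksi.
φR_n = 0.75 × 36 × 5.833 = 157.5 kip.

φR_n ≈ 157 kip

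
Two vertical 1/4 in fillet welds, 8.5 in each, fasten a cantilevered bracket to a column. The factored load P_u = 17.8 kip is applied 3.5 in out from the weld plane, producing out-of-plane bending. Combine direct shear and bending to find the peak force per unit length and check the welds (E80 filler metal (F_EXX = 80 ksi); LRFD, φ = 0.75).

L_w = 2 × 8.5 = 17 in; section modulus (unit throat) S = 2 × L²/6 = 24.08 in².
Direct shear f_v = P/L_w = 17.8/17 = 1.047 kip/in.
Moment M = P × e = 17.8 × 3.5 = 62.3 kip·in; bending f_b = M/S = 2.587 kip/in.
f_max = √(f_v² + f_b²) = √(1.047² + 2.587²) = 2.791 kip/in.
φr_n = 0.75 × 0.6 × 80 × (0.707 × 0.25) = 6.363 kip/in → adequate.

f_max ≈ 2.79 kip/in; adequate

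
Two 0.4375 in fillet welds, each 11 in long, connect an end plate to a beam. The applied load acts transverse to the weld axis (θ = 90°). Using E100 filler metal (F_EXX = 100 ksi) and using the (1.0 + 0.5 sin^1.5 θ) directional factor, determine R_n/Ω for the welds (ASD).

R_n/Ω ≈ 306 kip

t_e = 0.707 × 0.4375 = 0.3093 in; A_we = 0.3093 × 22 = 6.805 in².
Directional factor: 1.0 + 0.5 sin^1.5(90°) = 1.5.
F_nw = 0.6 × 100 × 1.5 = 90 ksi.
R_n/Ω = (90 × 6.805) / 2.0 = 306.2 kip.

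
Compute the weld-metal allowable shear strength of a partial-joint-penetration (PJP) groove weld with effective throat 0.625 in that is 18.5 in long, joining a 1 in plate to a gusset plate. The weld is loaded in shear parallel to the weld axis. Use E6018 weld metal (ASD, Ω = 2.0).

E60XX → F_EXX = 60 ksi.
Effective throat (given) t_e = 0.625 in.
A_we = 0.625 × 18.5 = 11.56 in².
F_nw = 0.6 F_EXX = 36 ksi.
R_n/Ω = (36 × 11.56) / 2.0 = 208.1 kips.

R_n/Ω ≈ 208 kips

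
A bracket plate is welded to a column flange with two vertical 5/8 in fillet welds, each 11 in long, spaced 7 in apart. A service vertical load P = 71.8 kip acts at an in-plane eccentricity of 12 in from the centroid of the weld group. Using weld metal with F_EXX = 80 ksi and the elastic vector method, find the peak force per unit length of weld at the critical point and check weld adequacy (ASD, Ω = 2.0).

Total weld length L_w = 22 in. Treat welds as unit-width lines.
Polar moment about centroid: J = 2[d³/12 + d(b/2)²] = 2[11³/12 + 11×3.5²] = 491.3 in³.
Direct shear f_v = P/L_w = 71.8 / 22 = 3.264 kip/in (vertical).
Torsion M = P·e = 71.8 × 12 = 861.6 kip·in.
Critical point at (x, y) = (3.5, 5.5) from centroid. f_tx = M·y/J = 9.645 kip/in; f_ty = M·x/J = 6.138 kip/in.
Resultant f_max = √[f_tx² + (f_v + f_ty)²] = √[9.645² + (3.264 + 6.138)²] = 13.47 kip/in.
Capacity per unit length: r_n/Ω = (1/2.0) × 0.6 × 80 × (0.707 × 0.625) = 10.6 kip/in.
13.47 > 10.6 → NOT adequate.

f_max ≈ 13.5 kip/in; NOT adequate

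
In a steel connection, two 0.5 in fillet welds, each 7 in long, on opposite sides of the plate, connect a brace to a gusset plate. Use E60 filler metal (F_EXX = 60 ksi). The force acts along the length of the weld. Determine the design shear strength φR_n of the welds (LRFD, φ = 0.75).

Effective throat t_e = 0.707 × 0.5 = 0.3535 in.
Total length L = 14 in; A_we = 0.3535 × 14 = 4.949 in².
F_nw = 0.6 F_EXX = 0.6 × 60 = 36 ksi.
φR_n = 0.75 × 36 × 4.949 = 133.6 kip.

φR_n ≈ 134 kip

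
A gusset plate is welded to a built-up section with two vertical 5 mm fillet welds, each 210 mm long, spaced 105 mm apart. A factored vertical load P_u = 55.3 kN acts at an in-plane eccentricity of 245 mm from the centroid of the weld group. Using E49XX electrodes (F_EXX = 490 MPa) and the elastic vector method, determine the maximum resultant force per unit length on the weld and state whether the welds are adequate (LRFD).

f_max ≈ 658 N/mm; adequate

Total weld length L_w = 420 mm. Treat welds as unit-width lines.
Polar moment about centroid: J = 2[d³/12 + d(b/2)²] = 2[210³/12 + 210×52.5²] = 2701000 mm³.
Direct shear f_v = P/L_w = 55.3×10³ / 420 = 131.7 N/mm (vertical).
Torsion M = P·e = 55.3×10³ × 245 = 13548000 N·mm.
Critical point at (x, y) = (52.5, 105) from centroid. f_tx = M·y/J = 526.7 N/mm; f_ty = M·x/J = 263.3 N/mm.
Resultant f_max = √[f_tx² + (f_v + f_ty)²] = √[526.7² + (131.7 + 263.3)²] = 658.3 N/mm.
Capacity per unit length: φr_n = 0.75 × 0.6 × 490 × (0.707 × 5) = 779.5 N/mm.
658.3 ≤ 779.5 → adequate.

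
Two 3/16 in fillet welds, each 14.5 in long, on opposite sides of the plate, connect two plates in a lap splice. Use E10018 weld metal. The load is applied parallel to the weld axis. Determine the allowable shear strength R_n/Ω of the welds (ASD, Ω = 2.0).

E100XX → F_EXX = 100 ksi.
Effective throat t_e = 0.707 × 0.1875 = 0.1326 in.
Total length L = 29 in; A_we = 0.1326 × 29 = 3.844 in².
F_nw = 0.6 F_EXX = 0.6 × 100 = 60 ksi.
R_n = 60 × 3.844 = 230.7 kip; R_n/Ω = 230.7/2.0 = 115.3 kip.

R_n/Ω ≈ 115 kip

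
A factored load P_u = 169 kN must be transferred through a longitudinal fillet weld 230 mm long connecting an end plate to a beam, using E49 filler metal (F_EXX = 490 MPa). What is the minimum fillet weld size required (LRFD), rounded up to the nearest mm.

Total weld length L = 230 mm.
Required throat t_e = P_u / (φ × 0.6 F_EXX × L) = 169 / (0.75 × 0.6 × 490 × 230 × 10⁻³) = 3.332 mm.
Required leg w = t_e / 0.707 = 4.713 mm → use 5 mm.

w = 5 mm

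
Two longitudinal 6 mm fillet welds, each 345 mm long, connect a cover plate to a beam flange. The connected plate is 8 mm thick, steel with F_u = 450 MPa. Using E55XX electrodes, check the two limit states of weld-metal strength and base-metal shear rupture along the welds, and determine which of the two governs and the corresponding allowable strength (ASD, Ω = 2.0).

R_n/Ω ≈ 483 kN (weld metal governs)

E55XX → F_EXX = 550 MPa.
t_e = 0.707 × 6 = 4.242 mm; L = 690 mm.
Weld metal: R_n/Ω = (1/2.0) × 0.6 × 550 × 4.242 × 690 × 10⁻³ = 483 kN.
Base metal (shear rupture): R_n/Ω = (1/2.0) × 0.6 × 450 × 8 × 690 × 10⁻³ = 745.2 kN.
Governing: weld metal.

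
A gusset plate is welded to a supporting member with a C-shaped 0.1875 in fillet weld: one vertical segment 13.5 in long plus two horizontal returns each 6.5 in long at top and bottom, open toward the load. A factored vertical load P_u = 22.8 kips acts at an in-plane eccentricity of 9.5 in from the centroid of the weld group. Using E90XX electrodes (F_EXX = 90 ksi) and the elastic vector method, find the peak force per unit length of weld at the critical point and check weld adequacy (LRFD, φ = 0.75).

f_max ≈ 2.58 kip/in; adequate

Total weld length L_w = 26.5 in. Treat welds as unit-width lines.
Centroid: x̄ = 2×6.5×3.25 / 26.5 = 1.594 in from the vertical weld.
Polar moment about centroid: J = I_x + I_y = [13.5³/12 + 2×6.5×6.75²] + [13.5×1.594² + 2(6.5³/12 + 6.5×1.656²)] = 913.1 in³.
Direct shear f_v = P/L_w = 22.8 / 26.5 = 0.8604 kip/in (vertical).
Torsion M = P·e = 22.8 × 9.5 = 216.6 kip·in.
Critical point at (x, y) = (4.906, 6.75) from centroid. f_tx = M·y/J = 1.601 kip/in; f_ty = M·x/J = 1.164 kip/in.
Resultant f_max = √[f_tx² + (f_v + f_ty)²] = √[1.601² + (0.8604 + 1.164)²] = 2.581 kip/in.
Capacity per unit length: φr_n = 0.75 × 0.6 × 90 × (0.707 × 0.1875) = 5.369 kip/in.
2.581 ≤ 5.369 → adequate.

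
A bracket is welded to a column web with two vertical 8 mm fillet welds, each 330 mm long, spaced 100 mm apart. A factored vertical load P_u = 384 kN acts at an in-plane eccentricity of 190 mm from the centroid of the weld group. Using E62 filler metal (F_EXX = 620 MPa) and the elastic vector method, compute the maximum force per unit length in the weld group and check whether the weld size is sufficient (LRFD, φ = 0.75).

f_max ≈ 1900 N/mm; NOT adequate

Total weld length L_w = 660 mm. Treat welds as unit-width lines.
Polar moment about centroid: J = 2[d³/12 + d(b/2)²] = 2[330³/12 + 330×50²] = 7640000 mm³.
Direct shear f_v = P/L_w = 384×10³ / 660 = 581.8 N/mm (vertical).
Torsion M = P·e = 384×10³ × 190 = 72960000 N·mm.
Critical point at (x, y) = (50, 165) from centroid. f_tx = M·y/J = 1576 N/mm; f_ty = M·x/J = 477.5 N/mm.
Resultant f_max = √[f_tx² + (f_v + f_ty)²] = √[1576² + (581.8 + 477.5)²] = 1899 N/mm.
Capacity per unit length: φr_n = 0.75 × 0.6 × 620 × (0.707 × 8) = 1578 N/mm.
1899 > 1578 → NOT adequate.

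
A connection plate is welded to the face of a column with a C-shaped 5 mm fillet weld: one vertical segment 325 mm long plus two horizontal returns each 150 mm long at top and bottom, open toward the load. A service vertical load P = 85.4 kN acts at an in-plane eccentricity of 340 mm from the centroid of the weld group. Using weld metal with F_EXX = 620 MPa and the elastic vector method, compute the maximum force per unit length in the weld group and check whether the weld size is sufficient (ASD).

f_max ≈ 561 N/mm; adequate

Total weld length L_w = 625 mm. Treat welds as unit-width lines.
Centroid: x̄ = 2×150×75 / 625 = 36 mm from the vertical weld.
Polar moment about centroid: J = I_x + I_y = [325³/12 + 2×150×162.5²] + [325×36² + 2(150³/12 + 150×39²)] = 12220000 mm³.
Direct shear f_v = P/L_w = 85.4×10³ / 625 = 136.6 N/mm (vertical).
Torsion M = P·e = 85.4×10³ × 340 = 29036000 N·mm.
Critical point at (x, y) = (114, 162.5) from centroid. f_tx = M·y/J = 386 N/mm; f_ty = M·x/J = 270.8 N/mm.
Resultant f_max = √[f_tx² + (f_v + f_ty)²] = √[386² + (136.6 + 270.8)²] = 561.3 N/mm.
Capacity per unit length: r_n/Ω = (1/2.0) × 0.6 × 620 × (0.707 × 5) = 657.5 N/mm.
561.3 ≤ 657.5 → adequate.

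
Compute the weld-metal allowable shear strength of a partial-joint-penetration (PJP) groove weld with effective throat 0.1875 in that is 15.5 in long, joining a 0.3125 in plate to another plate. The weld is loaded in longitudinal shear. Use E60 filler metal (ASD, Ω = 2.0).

E60XX → F_EXX = 60 ksi.
Effective throat (given) t_e = 0.1875 in.
A_we = 0.1875 × 15.5 = 2.906 in².
F_nw = 0.6 F_EXX = 36 ksi.
R_n/Ω = (36 × 2.906) / 2.0 = 52.31 kips.

R_n/Ω ≈ 52.3 kips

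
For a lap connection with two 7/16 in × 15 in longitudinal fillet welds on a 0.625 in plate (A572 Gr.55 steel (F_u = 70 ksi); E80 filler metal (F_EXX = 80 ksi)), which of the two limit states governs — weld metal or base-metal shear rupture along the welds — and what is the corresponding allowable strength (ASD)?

R_n/Ω ≈ 223 kip (weld metal governs)

t_e = 0.707 × 0.4375 = 0.3093 in; L = 30 in.
Weld metal: R_n/Ω = (1/2.0) × 0.6 × 80 × 0.3093 × 30 = 222.7 kip.
Base metal (shear rupture): R_n/Ω = (1/2.0) × 0.6 × 70 × 0.625 × 30 = 393.8 kip.
Governing: weld metal.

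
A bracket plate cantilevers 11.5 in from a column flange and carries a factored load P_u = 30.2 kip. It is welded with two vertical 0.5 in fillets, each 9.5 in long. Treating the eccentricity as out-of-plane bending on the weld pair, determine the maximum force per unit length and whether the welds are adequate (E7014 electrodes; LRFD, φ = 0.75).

f_max ≈ 11.7 kip/in; NOT adequate

E70XX → F_EXX = 70 ksi.
L_w = 2 × 9.5 = 19 in; section modulus (unit throat) S = 2 × L²/6 = 30.08 in².
Direct shear f_v = P/L_w = 30.2/19 = 1.589 kip/in.
Moment M = P × e = 30.2 × 11.5 = 347.3 kip·in; bending f_b = M/S = 11.54 kip/in.
f_max = √(f_v² + f_b²) = √(1.589² + 11.54²) = 11.65 kip/in.
φr_n = 0.75 × 0.6 × 70 × (0.707 × 0.5) = 11.14 kip/in → NOT adequate.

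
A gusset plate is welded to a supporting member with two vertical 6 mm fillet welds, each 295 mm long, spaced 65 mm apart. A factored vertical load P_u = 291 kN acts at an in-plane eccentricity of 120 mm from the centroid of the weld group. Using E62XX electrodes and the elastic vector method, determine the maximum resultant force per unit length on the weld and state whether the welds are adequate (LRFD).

E62XX → F_EXX = 620 MPa.
Total weld length L_w = 590 mm. Treat welds as unit-width lines.
Polar moment about centroid: J = 2[d³/12 + d(b/2)²] = 2[295³/12 + 295×32.5²] = 4902000 mm³.
Direct shear f_v = P/L_w = 291×10³ / 590 = 493.2 N/mm (vertical).
Torsion M = P·e = 291×10³ × 120 = 34920000 N·mm.
Critical point at (x, y) = (32.5, 147.5) from centroid. f_tx = M·y/J = 1051 N/mm; f_ty = M·x/J = 231.5 N/mm.
Resultant f_max = √[f_tx² + (f_v + f_ty)²] = √[1051² + (493.2 + 231.5)²] = 1276 N/mm.
Capacity per unit length: φr_n = 0.75 × 0.6 × 620 × (0.707 × 6) = 1184 N/mm.
1276 > 1184 → NOT adequate.

f_max ≈ 1280 N/mm; NOT adequate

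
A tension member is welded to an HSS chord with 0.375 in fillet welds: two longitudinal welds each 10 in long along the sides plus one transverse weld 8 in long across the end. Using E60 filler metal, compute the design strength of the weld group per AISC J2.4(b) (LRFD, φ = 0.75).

E60XX → F_EXX = 60 ksi.
t_e = 0.707 × 0.375 = 0.2651 in.
R_nwl = 0.6 × 60 × 0.2651 × 20 = 190.9 kip (longitudinal, 2 welds).
R_nwt = 0.6 × 60 × 0.2651 × 8 = 76.36 kip (transverse, base value).
(i) R_nwl + R_nwt = 267.2 kip; (ii) 0.85 R_nwl + 1.5 R_nwt = 276.8 kip.
R_n = max = 276.8 kip [governs: (ii)]; φR_n = 207.6 kip.

φR_n ≈ 208 kip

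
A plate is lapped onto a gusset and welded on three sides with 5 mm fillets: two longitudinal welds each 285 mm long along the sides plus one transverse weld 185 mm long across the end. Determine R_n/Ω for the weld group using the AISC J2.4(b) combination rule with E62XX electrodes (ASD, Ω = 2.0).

E62XX → F_EXX = 620 MPa.
t_e = 0.707 × 5 = 3.535 mm.
R_nwl = 0.6 × 620 × 3.535 × 570 × 10⁻³ = 749.6 kN (longitudinal, 2 welds).
R_nwt = 0.6 × 620 × 3.535 × 185 × 10⁻³ = 243.3 kN (transverse, base value).
(i) R_nwl + R_nwt = 992.8 kN; (ii) 0.85 R_nwl + 1.5 R_nwt = 1002 kN.
R_n = max = 1002 kN [governs: (ii)]; R_n/Ω = 501 kN.

R_n/Ω ≈ 501 kN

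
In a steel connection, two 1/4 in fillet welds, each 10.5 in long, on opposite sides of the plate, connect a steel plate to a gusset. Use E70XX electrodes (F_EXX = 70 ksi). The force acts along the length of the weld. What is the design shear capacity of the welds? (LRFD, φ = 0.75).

Effective throat t_e = 0.707 × 0.25 = 0.1767 in.
Total length L = 21 in; A_we = 0.1767 × 21 = 3.712 in².
F_nw = 0.6 F_EXX = 0.6 × 70 = 42 ksi.
φR_n = 0.75 × 42 × 3.712 = 116.9 kips.

φR_n ≈ 117 kips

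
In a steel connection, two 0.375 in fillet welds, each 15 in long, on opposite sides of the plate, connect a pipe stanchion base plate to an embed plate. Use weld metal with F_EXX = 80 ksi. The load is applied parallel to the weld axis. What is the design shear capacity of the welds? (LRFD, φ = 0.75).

Effective throat t_e = 0.707 × 0.375 = 0.2651 in.
Total length L = 30 in; A_we = 0.2651 × 30 = 7.954 in².
F_nw = 0.6 F_EXX = 0.6 × 80 = 48 ksi.
φR_n = 0.75 × 48 × 7.954 = 286.3 kips.

φR_n ≈ 286 kips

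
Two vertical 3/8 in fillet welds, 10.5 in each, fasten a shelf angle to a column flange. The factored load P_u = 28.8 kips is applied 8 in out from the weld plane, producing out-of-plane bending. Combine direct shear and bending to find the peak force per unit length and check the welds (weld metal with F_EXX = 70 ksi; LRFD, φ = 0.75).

f_max ≈ 6.42 kip/in; adequate

L_w = 2 × 10.5 = 21 in; section modulus (unit throat) S = 2 × L²/6 = 36.75 in².
Direct shear f_v = P/L_w = 28.8/21 = 1.371 kip/in.
Moment M = P × e = 28.8 × 8 = 230.4 kip·in; bending f_b = M/S = 6.269 kip/in.
f_max = √(f_v² + f_b²) = √(1.371² + 6.269²) = 6.418 kip/in.
φr_n = 0.75 × 0.6 × 70 × (0.707 × 0.375) = 8.351 kip/in → adequate.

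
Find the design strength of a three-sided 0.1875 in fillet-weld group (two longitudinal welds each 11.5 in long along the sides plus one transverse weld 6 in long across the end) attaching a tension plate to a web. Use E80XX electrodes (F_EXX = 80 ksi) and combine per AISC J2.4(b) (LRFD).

t_e = 0.707 × 0.1875 = 0.1326 in.
R_nwl = 0.6 × 80 × 0.1326 × 23 = 146.3 kip (longitudinal, 2 welds).
R_nwt = 0.6 × 80 × 0.1326 × 6 = 38.18 kip (transverse, base value).
(i) R_nwl + R_nwt = 184.5 kip; (ii) 0.85 R_nwl + 1.5 R_nwt = 181.7 kip.
R_n = max = 184.5 kip [governs: (i)]; φR_n = 138.4 kip.

φR_n ≈ 138 kip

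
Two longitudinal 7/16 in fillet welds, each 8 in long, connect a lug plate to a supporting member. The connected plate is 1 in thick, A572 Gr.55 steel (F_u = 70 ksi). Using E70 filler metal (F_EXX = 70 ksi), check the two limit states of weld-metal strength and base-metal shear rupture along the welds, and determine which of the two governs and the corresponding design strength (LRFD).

φR_n ≈ 156 kip (weld metal governs)

t_e = 0.707 × 0.4375 = 0.3093 in; L = 16 in.
Weld metal: φR_n = 0.75 × 0.6 × 70 × 0.3093 × 16 = 155.9 kip.
Base metal (shear rupture): φR_n = 0.75 × 0.6 × 70 × 1 × 16 = 504 kip.
Governing: weld metal.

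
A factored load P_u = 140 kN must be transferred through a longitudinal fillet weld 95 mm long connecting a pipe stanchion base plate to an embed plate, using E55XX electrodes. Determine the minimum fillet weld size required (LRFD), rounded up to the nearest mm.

E55XX → F_EXX = 550 MPa.
Total weld length L = 95 mm.
Required throat t_e = P_u / (φ × 0.6 F_EXX × L) = 140 / (0.75 × 0.6 × 550 × 95 × 10⁻³) = 5.954 mm.
Required leg w = t_e / 0.707 = 8.422 mm → use 9 mm.

w = 9 mm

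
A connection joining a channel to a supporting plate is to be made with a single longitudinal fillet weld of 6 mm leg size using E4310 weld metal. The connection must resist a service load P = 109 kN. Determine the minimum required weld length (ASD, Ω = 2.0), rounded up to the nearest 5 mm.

E43XX → F_EXX = 430 MPa.
Throat t_e = 0.707 × 6 = 4.242 mm.
r_n/Ω = (0.6 × 430 × 4.242) / 2.0 = 547.2 N/mm = 0.5472 kN/mm.
L_req = P / (r_n/Ω) = 109 / 0.5472 = 199.2 mm total.
Round up → use L = 200 mm.

L = 200 mm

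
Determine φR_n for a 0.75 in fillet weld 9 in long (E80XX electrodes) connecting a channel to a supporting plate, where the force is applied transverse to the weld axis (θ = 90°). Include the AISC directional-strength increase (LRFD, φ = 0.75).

E80XX → F_EXX = 80 ksi.
t_e = 0.707 × 0.75 = 0.5302 in; A_we = 0.5302 × 9 = 4.772 in².
Directional factor: 1.0 + 0.5 sin^1.5(90°) = 1.5.
F_nw = 0.6 × 80 × 1.5 = 72 ksi.
φR_n = 0.75 × 72 × 4.772 = 257.7 kip.

φR_n ≈ 258 kip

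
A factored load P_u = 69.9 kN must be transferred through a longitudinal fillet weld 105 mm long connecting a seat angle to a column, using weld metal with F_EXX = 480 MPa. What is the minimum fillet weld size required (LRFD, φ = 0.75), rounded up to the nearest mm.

w = 5 mm

Total weld length L = 105 mm.
Required throat t_e = P_u / (φ × 0.6 F_EXX × L) = 69.9 / (0.75 × 0.6 × 480 × 105 × 10⁻³) = 3.082 mm.
Required leg w = t_e / 0.707 = 4.359 mm → use 5 mm.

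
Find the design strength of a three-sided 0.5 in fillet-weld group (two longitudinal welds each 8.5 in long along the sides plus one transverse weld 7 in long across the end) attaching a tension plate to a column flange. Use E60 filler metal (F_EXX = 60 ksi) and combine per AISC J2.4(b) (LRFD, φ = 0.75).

φR_n ≈ 238 kip

t_e = 0.707 × 0.5 = 0.3535 in.
R_nwl = 0.6 × 60 × 0.3535 × 17 = 216.3 kip (longitudinal, 2 welds).
R_nwt = 0.6 × 60 × 0.3535 × 7 = 89.08 kip (transverse, base value).
(i) R_nwl + R_nwt = 305.4 kip; (ii) 0.85 R_nwl + 1.5 R_nwt = 317.5 kip.
R_n = max = 317.5 kip [governs: (ii)]; φR_n = 238.1 kip.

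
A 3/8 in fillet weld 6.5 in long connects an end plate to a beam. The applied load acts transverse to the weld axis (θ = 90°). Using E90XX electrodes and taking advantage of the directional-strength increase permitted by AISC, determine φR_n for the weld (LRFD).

E90XX → F_EXX = 90 ksi.
t_e = 0.707 × 0.375 = 0.2651 in; A_we = 0.2651 × 6.5 = 1.723 in².
Directional factor: 1.0 + 0.5 sin^1.5(90°) = 1.5.
F_nw = 0.6 × 90 × 1.5 = 81 ksi.
φR_n = 0.75 × 81 × 1.723 = 104.7 kip.

φR_n ≈ 105 kip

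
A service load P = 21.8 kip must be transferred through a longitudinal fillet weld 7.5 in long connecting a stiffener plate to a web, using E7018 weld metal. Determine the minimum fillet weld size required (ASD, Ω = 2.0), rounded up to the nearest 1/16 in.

E70XX → F_EXX = 70 ksi.
Total weld length L = 7.5 in.
Required throat t_e = P × Ω / (0.6 F_EXX × L) = 21.8 × 2.0 / (0.6 × 70 × 7.5) = 0.1384 in.
Required leg w = t_e / 0.707 = 0.1958 in → use 1/4 in.

w = 1/4 in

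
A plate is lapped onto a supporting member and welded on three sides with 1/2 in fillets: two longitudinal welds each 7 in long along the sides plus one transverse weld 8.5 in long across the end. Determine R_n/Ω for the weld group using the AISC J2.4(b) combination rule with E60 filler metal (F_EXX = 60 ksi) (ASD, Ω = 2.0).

R_n/Ω ≈ 157 kip

t_e = 0.707 × 0.5 = 0.3535 in.
R_nwl = 0.6 × 60 × 0.3535 × 14 = 178.2 kip (longitudinal, 2 welds).
R_nwt = 0.6 × 60 × 0.3535 × 8.5 = 108.2 kip (transverse, base value).
(i) R_nwl + R_nwt = 286.3 kip; (ii) 0.85 R_nwl + 1.5 R_nwt = 313.7 kip.
R_n = max = 313.7 kip [governs: (ii)]; R_n/Ω = 156.8 kip.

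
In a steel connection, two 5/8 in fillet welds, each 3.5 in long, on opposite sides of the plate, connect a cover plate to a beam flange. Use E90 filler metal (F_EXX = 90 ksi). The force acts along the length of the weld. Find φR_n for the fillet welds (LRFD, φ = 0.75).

Effective throat t_e = 0.707 × 0.625 = 0.4419 in.
Total length L = 7 in; A_we = 0.4419 × 7 = 3.093 in².
F_nw = 0.6 F_EXX = 0.6 × 90 = 54 ksi.
φR_n = 0.75 × 54 × 3.093 = 125.3 kips.

φR_n ≈ 125 kips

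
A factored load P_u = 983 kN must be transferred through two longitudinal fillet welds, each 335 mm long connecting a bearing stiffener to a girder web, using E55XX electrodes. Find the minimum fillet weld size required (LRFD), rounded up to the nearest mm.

E55XX → F_EXX = 550 MPa.
Total weld length L = 670 mm.
Required throat t_e = P_u / (φ × 0.6 F_EXX × L) = 983 / (0.75 × 0.6 × 550 × 670 × 10⁻³) = 5.928 mm.
Required leg w = t_e / 0.707 = 8.385 mm → use 9 mm.

w = 9 mm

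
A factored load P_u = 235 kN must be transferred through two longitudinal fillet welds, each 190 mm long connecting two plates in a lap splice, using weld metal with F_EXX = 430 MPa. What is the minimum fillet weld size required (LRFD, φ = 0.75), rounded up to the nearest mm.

w = 5 mm

Total weld length L = 380 mm.
Required throat t_e = P_u / (φ × 0.6 F_EXX × L) = 235 / (0.75 × 0.6 × 430 × 380 × 10⁻³) = 3.196 mm.
Required leg w = t_e / 0.707 = 4.52 mm → use 5 mm.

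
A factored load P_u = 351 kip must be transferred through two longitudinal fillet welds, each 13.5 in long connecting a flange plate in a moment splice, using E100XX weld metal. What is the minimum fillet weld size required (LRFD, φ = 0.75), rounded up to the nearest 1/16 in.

w = 7/16 in

E100XX → F_EXX = 100 ksi.
Total weld length L = 27 in.
Required throat t_e = P_u / (φ × 0.6 F_EXX × L) = 351 / (0.75 × 0.6 × 100 × 27) = 0.2889 in.
Required leg w = t_e / 0.707 = 0.4086 in → use 7/16 in.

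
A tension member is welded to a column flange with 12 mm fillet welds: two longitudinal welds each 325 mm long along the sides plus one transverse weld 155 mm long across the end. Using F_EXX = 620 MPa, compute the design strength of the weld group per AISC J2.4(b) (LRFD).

t_e = 0.707 × 12 = 8.484 mm.
R_nwl = 0.6 × 620 × 8.484 × 650 × 10⁻³ = 2051 kN (longitudinal, 2 welds).
R_nwt = 0.6 × 620 × 8.484 × 155 × 10⁻³ = 489.2 kN (transverse, base value).
(i) R_nwl + R_nwt = 2541 kN; (ii) 0.85 R_nwl + 1.5 R_nwt = 2477 kN.
R_n = max = 2541 kN [governs: (i)]; φR_n = 1905 kN.

φR_n ≈ 1910 kN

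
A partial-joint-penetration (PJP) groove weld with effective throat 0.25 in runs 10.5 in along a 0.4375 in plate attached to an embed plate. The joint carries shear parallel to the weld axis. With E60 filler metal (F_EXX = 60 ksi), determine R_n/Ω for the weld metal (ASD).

R_n/Ω ≈ 47.2 kip

Effective throat (given) t_e = 0.25 in.
A_we = 0.25 × 10.5 = 2.625 in².
F_nw = 0.6 F_EXX = 36 ksi.
R_n/Ω = (36 × 2.625) / 2.0 = 47.25 kip.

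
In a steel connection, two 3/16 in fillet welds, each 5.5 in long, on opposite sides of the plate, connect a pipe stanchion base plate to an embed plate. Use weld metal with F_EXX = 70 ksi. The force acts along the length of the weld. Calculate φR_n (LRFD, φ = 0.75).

Effective throat t_e = 0.707 × 0.1875 = 0.1326 in.
Total length L = 11 in; A_we = 0.1326 × 11 = 1.458 in².
F_nw = 0.6 F_EXX = 0.6 × 70 = 42 ksi.
φR_n = 0.75 × 42 × 1.458 = 45.93 kips.

φR_n ≈ 45.9 kips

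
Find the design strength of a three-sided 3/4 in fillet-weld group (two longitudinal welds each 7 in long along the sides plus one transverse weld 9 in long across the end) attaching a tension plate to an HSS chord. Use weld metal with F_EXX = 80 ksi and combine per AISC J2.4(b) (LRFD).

t_e = 0.707 × 0.75 = 0.5302 in.
R_nwl = 0.6 × 80 × 0.5302 × 14 = 356.3 kip (longitudinal, 2 welds).
R_nwt = 0.6 × 80 × 0.5302 × 9 = 229.1 kip (transverse, base value).
(i) R_nwl + R_nwt = 585.4 kip; (ii) 0.85 R_nwl + 1.5 R_nwt = 646.5 kip.
R_n = max = 646.5 kip [governs: (ii)]; φR_n = 484.9 kip.

φR_n ≈ 485 kip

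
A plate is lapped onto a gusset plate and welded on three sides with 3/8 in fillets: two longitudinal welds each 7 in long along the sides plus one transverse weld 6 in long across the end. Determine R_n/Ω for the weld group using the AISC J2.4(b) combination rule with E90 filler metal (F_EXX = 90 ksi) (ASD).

R_n/Ω ≈ 150 kip

t_e = 0.707 × 0.375 = 0.2651 in.
R_nwl = 0.6 × 90 × 0.2651 × 14 = 200.4 kip (longitudinal, 2 welds).
R_nwt = 0.6 × 90 × 0.2651 × 6 = 85.9 kip (transverse, base value).
(i) R_nwl + R_nwt = 286.3 kip; (ii) 0.85 R_nwl + 1.5 R_nwt = 299.2 kip.
R_n = max = 299.2 kip [governs: (ii)]; R_n/Ω = 149.6 kip.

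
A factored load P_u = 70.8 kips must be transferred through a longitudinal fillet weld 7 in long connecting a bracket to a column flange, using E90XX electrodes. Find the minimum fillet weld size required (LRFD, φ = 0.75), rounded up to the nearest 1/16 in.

w = 3/8 in

E90XX → F_EXX = 90 ksi.
Total weld length L = 7 in.
Required throat t_e = P_u / (φ × 0.6 F_EXX × L) = 70.8 / (0.75 × 0.6 × 90 × 7) = 0.2497 in.
Required leg w = t_e / 0.707 = 0.3532 in → use 3/8 in.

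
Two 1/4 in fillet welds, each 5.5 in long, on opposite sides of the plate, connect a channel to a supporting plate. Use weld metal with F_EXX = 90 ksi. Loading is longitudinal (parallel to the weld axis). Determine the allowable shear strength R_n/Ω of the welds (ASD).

Effective throat t_e = 0.707 × 0.25 = 0.1767 in.
Total length L = 11 in; A_we = 0.1767 × 11 = 1.944 in².
F_nw = 0.6 F_EXX = 0.6 × 90 = 54 ksi.
R_n = 54 × 1.944 = 105 kips; R_n/Ω = 105/2.0 = 52.49 kips.

R_n/Ω ≈ 52.5 kips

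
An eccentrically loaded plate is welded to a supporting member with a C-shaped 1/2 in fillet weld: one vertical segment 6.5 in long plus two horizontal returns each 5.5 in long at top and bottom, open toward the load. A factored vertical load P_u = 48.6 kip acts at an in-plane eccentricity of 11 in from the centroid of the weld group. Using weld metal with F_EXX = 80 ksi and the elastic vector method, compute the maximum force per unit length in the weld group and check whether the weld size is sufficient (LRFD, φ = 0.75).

f_max ≈ 15.7 kip/in; NOT adequate

Total weld length L_w = 17.5 in. Treat welds as unit-width lines.
Centroid: x̄ = 2×5.5×2.75 / 17.5 = 1.729 in from the vertical weld.
Polar moment about centroid: J = I_x + I_y = [6.5³/12 + 2×5.5×3.25²] + [6.5×1.729² + 2(5.5³/12 + 5.5×1.021²)] = 197.7 in³.
Direct shear f_v = P/L_w = 48.6 / 17.5 = 2.777 kip/in (vertical).
Torsion M = P·e = 48.6 × 11 = 534.6 kip·in.
Critical point at (x, y) = (3.771, 3.25) from centroid. f_tx = M·y/J = 8.788 kip/in; f_ty = M·x/J = 10.2 kip/in.
Resultant f_max = √[f_tx² + (f_v + f_ty)²] = √[8.788² + (2.777 + 10.2)²] = 15.67 kip/in.
Capacity per unit length: φr_n = 0.75 × 0.6 × 80 × (0.707 × 0.5) = 12.73 kip/in.
15.67 > 12.73 → NOT adequate.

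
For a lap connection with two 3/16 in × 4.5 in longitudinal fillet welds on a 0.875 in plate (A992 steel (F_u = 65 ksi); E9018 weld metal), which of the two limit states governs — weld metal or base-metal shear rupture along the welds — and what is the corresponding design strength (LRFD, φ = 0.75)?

φR_n ≈ 48.3 kip (weld metal governs)

E90XX → F_EXX = 90 ksi.
t_e = 0.707 × 0.1875 = 0.1326 in; L = 9 in.
Weld metal: φR_n = 0.75 × 0.6 × 90 × 0.1326 × 9 = 48.32 kip.
Base metal (shear rupture): φR_n = 0.75 × 0.6 × 65 × 0.875 × 9 = 230.3 kip.
Governing: weld metal.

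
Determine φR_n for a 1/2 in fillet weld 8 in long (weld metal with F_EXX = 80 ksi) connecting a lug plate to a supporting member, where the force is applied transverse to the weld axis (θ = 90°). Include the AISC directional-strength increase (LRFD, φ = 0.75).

φR_n ≈ 153 kips

t_e = 0.707 × 0.5 = 0.3535 in; A_we = 0.3535 × 8 = 2.828 in².
Directional factor: 1.0 + 0.5 sin^1.5(90°) = 1.5.
F_nw = 0.6 × 80 × 1.5 = 72 ksi.
φR_n = 0.75 × 72 × 2.828 = 152.7 kips.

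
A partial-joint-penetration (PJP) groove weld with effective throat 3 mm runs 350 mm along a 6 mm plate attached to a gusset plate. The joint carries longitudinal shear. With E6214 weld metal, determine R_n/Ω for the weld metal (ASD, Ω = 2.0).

E62XX → F_EXX = 620 MPa.
Effective throat (given) t_e = 3 mm.
A_we = 3 × 350 = 1050 mm².
F_nw = 0.6 F_EXX = 372 MPa.
R_n/Ω = (372 × 1050) / 2.0 × 10⁻³ = 195.3 kN.

R_n/Ω ≈ 195 kN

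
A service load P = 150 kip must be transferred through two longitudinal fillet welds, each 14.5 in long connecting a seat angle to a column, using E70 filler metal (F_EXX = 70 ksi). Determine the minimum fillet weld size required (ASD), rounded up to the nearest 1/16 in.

w = 3/8 in

Total weld length L = 29 in.
Required throat t_e = P × Ω / (0.6 F_EXX × L) = 150 × 2.0 / (0.6 × 70 × 29) = 0.2463 in.
Required leg w = t_e / 0.707 = 0.3484 in → use 3/8 in.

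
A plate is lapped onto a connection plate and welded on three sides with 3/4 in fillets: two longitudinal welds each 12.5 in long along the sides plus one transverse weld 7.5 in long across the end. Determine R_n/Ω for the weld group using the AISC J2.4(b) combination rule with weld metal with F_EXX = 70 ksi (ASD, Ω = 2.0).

R_n/Ω ≈ 362 kips

t_e = 0.707 × 0.75 = 0.5302 in.
R_nwl = 0.6 × 70 × 0.5302 × 25 = 556.8 kips (longitudinal, 2 welds).
R_nwt = 0.6 × 70 × 0.5302 × 7.5 = 167 kips (transverse, base value).
(i) R_nwl + R_nwt = 723.8 kips; (ii) 0.85 R_nwl + 1.5 R_nwt = 723.8 kips.
R_n = max = 723.8 kips [governs: (i)]; R_n/Ω = 361.9 kips.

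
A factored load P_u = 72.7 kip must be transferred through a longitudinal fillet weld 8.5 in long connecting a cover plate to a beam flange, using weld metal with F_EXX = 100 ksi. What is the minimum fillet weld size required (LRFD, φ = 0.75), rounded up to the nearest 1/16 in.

w = 5/16 in

Total weld length L = 8.5 in.
Required throat t_e = P_u / (φ × 0.6 F_EXX × L) = 72.7 / (0.75 × 0.6 × 100 × 8.5) = 0.1901 in.
Required leg w = t_e / 0.707 = 0.2688 in → use 5/16 in.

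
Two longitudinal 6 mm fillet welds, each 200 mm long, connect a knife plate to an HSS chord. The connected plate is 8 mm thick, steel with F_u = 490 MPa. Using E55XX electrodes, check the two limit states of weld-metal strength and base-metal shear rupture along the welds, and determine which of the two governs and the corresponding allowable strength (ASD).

E55XX → F_EXX = 550 MPa.
t_e = 0.707 × 6 = 4.242 mm; L = 400 mm.
Weld metal: R_n/Ω = (1/2.0) × 0.6 × 550 × 4.242 × 400 × 10⁻³ = 280 kN.
Base metal (shear rupture): R_n/Ω = (1/2.0) × 0.6 × 490 × 8 × 400 × 10⁻³ = 470.4 kN.
Governing: weld metal.

R_n/Ω ≈ 280 kN (weld metal governs)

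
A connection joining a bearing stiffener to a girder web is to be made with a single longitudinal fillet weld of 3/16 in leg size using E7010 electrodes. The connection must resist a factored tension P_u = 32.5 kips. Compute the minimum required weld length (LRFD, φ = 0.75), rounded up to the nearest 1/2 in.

L = 8 in

E70XX → F_EXX = 70 ksi.
Throat t_e = 0.707 × 0.1875 = 0.1326 in.
φr_n = 0.75 × 0.6 × 70 × 0.1326 = 4.176 kips/in.
L_req = P_u / φr_n = 32.5 / 4.176 = 7.783 in total.
Round up → use L = 8 in.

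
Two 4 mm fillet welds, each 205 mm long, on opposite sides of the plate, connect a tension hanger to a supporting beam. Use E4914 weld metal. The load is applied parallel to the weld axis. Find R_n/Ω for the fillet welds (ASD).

R_n/Ω ≈ 170 kN

E49XX → F_EXX = 490 MPa.
Effective throat t_e = 0.707 × 4 = 2.828 mm.
Total length L = 410 mm; A_we = 2.828 × 410 = 1159 mm².
F_nw = 0.6 F_EXX = 0.6 × 490 = 294 MPa.
R_n = 294 × 1159 × 10⁻³ = 340.9 kN; R_n/Ω = 340.9/2.0 = 170.4 kN.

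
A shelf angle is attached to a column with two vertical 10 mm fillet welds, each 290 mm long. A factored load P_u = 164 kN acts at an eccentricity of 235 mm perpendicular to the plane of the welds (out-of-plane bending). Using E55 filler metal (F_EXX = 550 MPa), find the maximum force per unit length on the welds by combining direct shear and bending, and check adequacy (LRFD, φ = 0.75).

L_w = 2 × 290 = 580 mm; section modulus (unit throat) S = 2 × L²/6 = 28030 mm².
Direct shear f_v = P/L_w = 164×10³/580 = 282.8 N/mm.
Moment M = P × e = 164×10³ × 235 = 38540000 N·mm; bending f_b = M/S = 1375 N/mm.
f_max = √(f_v² + f_b²) = √(282.8² + 1375²) = 1404 N/mm.
φr_n = 0.75 × 0.6 × 550 × (0.707 × 10) = 1750 N/mm → adequate.

f_max ≈ 1400 N/mm; adequate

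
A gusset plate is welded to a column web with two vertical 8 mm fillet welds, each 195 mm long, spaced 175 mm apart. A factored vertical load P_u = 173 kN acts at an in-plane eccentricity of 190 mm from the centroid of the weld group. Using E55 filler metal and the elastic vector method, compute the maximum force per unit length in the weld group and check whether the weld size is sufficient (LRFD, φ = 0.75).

E55XX → F_EXX = 550 MPa.
Total weld length L_w = 390 mm. Treat welds as unit-width lines.
Polar moment about centroid: J = 2[d³/12 + d(b/2)²] = 2[195³/12 + 195×87.5²] = 4222000 mm³.
Direct shear f_v = P/L_w = 173×10³ / 390 = 443.6 N/mm (vertical).
Torsion M = P·e = 173×10³ × 190 = 32870000 N·mm.
Critical point at (x, y) = (87.5, 97.5) from centroid. f_tx = M·y/J = 759.1 N/mm; f_ty = M·x/J = 681.3 N/mm.
Resultant f_max = √[f_tx² + (f_v + f_ty)²] = √[759.1² + (443.6 + 681.3)²] = 1357 N/mm.
Capacity per unit length: φr_n = 0.75 × 0.6 × 550 × (0.707 × 8) = 1400 N/mm.
1357 ≤ 1400 → adequate.

f_max ≈ 1360 N/mm; adequate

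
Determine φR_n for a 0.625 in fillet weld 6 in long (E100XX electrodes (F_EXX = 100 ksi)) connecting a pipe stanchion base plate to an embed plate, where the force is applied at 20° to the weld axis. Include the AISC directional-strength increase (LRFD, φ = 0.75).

t_e = 0.707 × 0.625 = 0.4419 in; A_we = 0.4419 × 6 = 2.651 in².
Directional factor: 1.0 + 0.5 sin^1.5(20°) = 1.1.
F_nw = 0.6 × 100 × 1.1 = 66 ksi.
φR_n = 0.75 × 66 × 2.651 = 131.2 kip.

φR_n ≈ 131 kip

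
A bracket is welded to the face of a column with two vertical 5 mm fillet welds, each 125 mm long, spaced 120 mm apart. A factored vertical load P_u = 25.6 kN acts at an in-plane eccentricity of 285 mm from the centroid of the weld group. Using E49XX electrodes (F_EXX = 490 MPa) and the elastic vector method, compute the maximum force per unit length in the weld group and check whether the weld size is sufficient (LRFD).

f_max ≈ 591 N/mm; adequate

Total weld length L_w = 250 mm. Treat welds as unit-width lines.
Polar moment about centroid: J = 2[d³/12 + d(b/2)²] = 2[125³/12 + 125×60²] = 1226000 mm³.
Direct shear f_v = P/L_w = 25.6×10³ / 250 = 102.4 N/mm (vertical).
Torsion M = P·e = 25.6×10³ × 285 = 7296000 N·mm.
Critical point at (x, y) = (60, 62.5) from centroid. f_tx = M·y/J = 372.1 N/mm; f_ty = M·x/J = 357.2 N/mm.
Resultant f_max = √[f_tx² + (f_v + f_ty)²] = √[372.1² + (102.4 + 357.2)²] = 591.3 N/mm.
Capacity per unit length: φr_n = 0.75 × 0.6 × 490 × (0.707 × 5) = 779.5 N/mm.
591.3 ≤ 779.5 → adequate.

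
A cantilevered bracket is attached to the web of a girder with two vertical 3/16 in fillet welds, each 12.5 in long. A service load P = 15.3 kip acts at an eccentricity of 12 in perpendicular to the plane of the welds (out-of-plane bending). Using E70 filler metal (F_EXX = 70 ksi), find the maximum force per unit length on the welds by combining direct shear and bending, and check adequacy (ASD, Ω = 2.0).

L_w = 2 × 12.5 = 25 in; section modulus (unit throat) S = 2 × L²/6 = 52.08 in².
Direct shear f_v = P/L_w = 15.3/25 = 0.612 kip/in.
Moment M = P × e = 15.3 × 12 = 183.6 kip·in; bending f_b = M/S = 3.525 kip/in.
f_max = √(f_v² + f_b²) = √(0.612² + 3.525²) = 3.578 kip/in.
r_n/Ω = (1/2.0) × 0.6 × 70 × (0.707 × 0.1875) = 2.784 kip/in → NOT adequate.

f_max ≈ 3.58 kip/in; NOT adequate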